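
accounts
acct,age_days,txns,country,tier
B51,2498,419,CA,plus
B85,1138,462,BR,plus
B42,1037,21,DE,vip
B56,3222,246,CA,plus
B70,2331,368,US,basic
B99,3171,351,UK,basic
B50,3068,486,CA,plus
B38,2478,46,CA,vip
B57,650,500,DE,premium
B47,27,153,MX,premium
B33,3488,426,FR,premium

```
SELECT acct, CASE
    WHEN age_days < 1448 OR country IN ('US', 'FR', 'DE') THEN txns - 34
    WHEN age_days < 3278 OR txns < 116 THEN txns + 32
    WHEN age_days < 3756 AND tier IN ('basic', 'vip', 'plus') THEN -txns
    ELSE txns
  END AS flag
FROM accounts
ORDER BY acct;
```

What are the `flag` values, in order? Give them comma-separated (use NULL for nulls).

acct=B33: age_days < 1448 OR country IN ('US', 'FR', 'DE') → 392
acct=B38: age_days < 3278 OR txns < 116 → 78
acct=B42: age_days < 1448 OR country IN ('US', 'FR', 'DE') → -13
acct=B47: age_days < 1448 OR country IN ('US', 'FR', 'DE') → 119
acct=B50: age_days < 3278 OR txns < 116 → 518
acct=B51: age_days < 3278 OR txns < 116 → 451
acct=B56: age_days < 3278 OR txns < 116 → 278
acct=B57: age_days < 1448 OR country IN ('US', 'FR', 'DE') → 466
acct=B70: age_days < 1448 OR country IN ('US', 'FR', 'DE') → 334
acct=B85: age_days < 1448 OR country IN ('US', 'FR', 'DE') → 428
acct=B99: age_days < 3278 OR txns < 116 → 383

392, 78, -13, 119, 518, 451, 278, 466, 334, 428, 383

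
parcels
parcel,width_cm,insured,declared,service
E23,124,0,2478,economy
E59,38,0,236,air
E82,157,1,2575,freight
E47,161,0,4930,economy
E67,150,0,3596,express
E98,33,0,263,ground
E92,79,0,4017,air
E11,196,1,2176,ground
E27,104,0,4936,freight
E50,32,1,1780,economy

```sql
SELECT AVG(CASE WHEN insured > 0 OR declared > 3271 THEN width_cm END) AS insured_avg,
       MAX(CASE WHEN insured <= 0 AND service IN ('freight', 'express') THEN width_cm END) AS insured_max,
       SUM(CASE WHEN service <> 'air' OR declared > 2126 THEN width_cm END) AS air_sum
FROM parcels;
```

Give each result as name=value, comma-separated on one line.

[insured_avg: insured > 0 OR declared > 3271]
parcel=E23: ✗
parcel=E59: ✗
parcel=E82: ✓ → 157
parcel=E47: ✓ → 161
parcel=E67: ✓ → 150
parcel=E98: ✗
parcel=E92: ✓ → 79
parcel=E11: ✓ → 196
parcel=E27: ✓ → 104
parcel=E50: ✓ → 32
insured_avg = (157 + 161 + 150 + 79 + 196 + 104 + 32) / 7 = 125.5714285714
—
[insured_max: insured <= 0 AND service IN ('freight', 'express')]
parcel=E23: ✗
parcel=E59: ✗
parcel=E82: ✗
parcel=E47: ✗
parcel=E67: ✓ → 150
parcel=E98: ✗
parcel=E92: ✗
parcel=E11: ✗
parcel=E27: ✓ → 104
parcel=E50: ✗
insured_max = MAX(150, 104) = 150
—
[air_sum: service <> 'air' OR declared > 2126]
parcel=E23: ✓ → 124
parcel=E59: ✗
parcel=E82: ✓ → 157
parcel=E47: ✓ → 161
parcel=E67: ✓ → 150
parcel=E98: ✓ → 33
parcel=E92: ✓ → 79
parcel=E11: ✓ → 196
parcel=E27: ✓ → 104
parcel=E50: ✓ → 32
air_sum = 124 + 157 + 161 + 150 + 33 + 79 + 196 + 104 + 32 = 1036

insured_avg=125.5714285714, insured_max=150, air_sum=1036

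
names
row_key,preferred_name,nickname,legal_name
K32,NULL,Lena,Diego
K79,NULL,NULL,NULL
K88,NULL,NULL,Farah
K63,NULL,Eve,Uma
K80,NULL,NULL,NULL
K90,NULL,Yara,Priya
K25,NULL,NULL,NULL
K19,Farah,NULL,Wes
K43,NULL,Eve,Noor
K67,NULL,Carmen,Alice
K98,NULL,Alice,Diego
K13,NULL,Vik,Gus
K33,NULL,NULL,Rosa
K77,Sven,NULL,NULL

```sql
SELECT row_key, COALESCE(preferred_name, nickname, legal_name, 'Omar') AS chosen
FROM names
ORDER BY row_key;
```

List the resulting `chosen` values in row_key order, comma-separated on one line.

row_key=K13: preferred_name=NULL, nickname=Vik → Vik
row_key=K19: preferred_name=Farah → Farah
row_key=K25: preferred_name=NULL, nickname=NULL, legal_name=NULL, → literal Omar → Omar
row_key=K32: preferred_name=NULL, nickname=Lena → Lena
row_key=K33: preferred_name=NULL, nickname=NULL, legal_name=Rosa → Rosa
row_key=K43: preferred_name=NULL, nickname=Eve → Eve
row_key=K63: preferred_name=NULL, nickname=Eve → Eve
row_key=K67: preferred_name=NULL, nickname=Carmen → Carmen
row_key=K77: preferred_name=Sven → Sven
row_key=K79: preferred_name=NULL, nickname=NULL, legal_name=NULL, → literal Omar → Omar
row_key=K80: preferred_name=NULL, nickname=NULL, legal_name=NULL, → literal Omar → Omar
row_key=K88: preferred_name=NULL, nickname=NULL, legal_name=Farah → Farah
row_key=K90: preferred_name=NULL, nickname=Yara → Yara
row_key=K98: preferred_name=NULL, nickname=Alice → Alice

Vik, Farah, Omar, Lena, Rosa, Eve, Eve, Carmen, Sven, Omar, Omar, Farah, Yara, Alice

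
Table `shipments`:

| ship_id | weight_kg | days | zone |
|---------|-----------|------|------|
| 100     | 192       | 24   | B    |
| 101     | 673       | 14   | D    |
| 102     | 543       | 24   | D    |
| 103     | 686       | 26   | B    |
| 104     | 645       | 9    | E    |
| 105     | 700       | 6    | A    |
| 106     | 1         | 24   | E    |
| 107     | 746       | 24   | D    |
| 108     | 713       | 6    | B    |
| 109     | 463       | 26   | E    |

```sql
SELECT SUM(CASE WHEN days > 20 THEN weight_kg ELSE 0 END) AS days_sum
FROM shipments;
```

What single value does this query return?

2631

ship_id=100: ✓ → 192
ship_id=101: ✗
ship_id=102: ✓ → 543
ship_id=103: ✓ → 686
ship_id=104: ✗
ship_id=105: ✗
ship_id=106: ✓ → 1
ship_id=107: ✓ → 746
ship_id=108: ✗
ship_id=109: ✓ → 463
days_sum = 192 + 543 + 686 + 1 + 746 + 463 = 2631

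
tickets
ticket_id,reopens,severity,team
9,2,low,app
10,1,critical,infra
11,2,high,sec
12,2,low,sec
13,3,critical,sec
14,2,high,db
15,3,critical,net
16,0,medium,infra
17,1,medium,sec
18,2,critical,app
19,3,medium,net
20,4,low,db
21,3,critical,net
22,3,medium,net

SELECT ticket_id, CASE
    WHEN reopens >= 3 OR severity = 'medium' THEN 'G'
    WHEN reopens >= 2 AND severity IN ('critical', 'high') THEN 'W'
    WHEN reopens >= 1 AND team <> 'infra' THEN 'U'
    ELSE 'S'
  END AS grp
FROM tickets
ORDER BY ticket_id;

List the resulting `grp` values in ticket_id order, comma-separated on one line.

U, S, W, U, G, W, G, G, G, W, G, G, G, G

ticket_id=9: reopens >= 1 AND team <> 'infra' → U
ticket_id=10: ELSE → S
ticket_id=11: reopens >= 2 AND severity IN ('critical', 'high') → W
ticket_id=12: reopens >= 1 AND team <> 'infra' → U
ticket_id=13: reopens >= 3 OR severity = 'medium' → G
ticket_id=14: reopens >= 2 AND severity IN ('critical', 'high') → W
ticket_id=15: reopens >= 3 OR severity = 'medium' → G
ticket_id=16: reopens >= 3 OR severity = 'medium' → G
ticket_id=17: reopens >= 3 OR severity = 'medium' → G
ticket_id=18: reopens >= 2 AND severity IN ('critical', 'high') → W
ticket_id=19: reopens >= 3 OR severity = 'medium' → G
ticket_id=20: reopens >= 3 OR severity = 'medium' → G
ticket_id=21: reopens >= 3 OR severity = 'medium' → G
ticket_id=22: reopens >= 3 OR severity = 'medium' → G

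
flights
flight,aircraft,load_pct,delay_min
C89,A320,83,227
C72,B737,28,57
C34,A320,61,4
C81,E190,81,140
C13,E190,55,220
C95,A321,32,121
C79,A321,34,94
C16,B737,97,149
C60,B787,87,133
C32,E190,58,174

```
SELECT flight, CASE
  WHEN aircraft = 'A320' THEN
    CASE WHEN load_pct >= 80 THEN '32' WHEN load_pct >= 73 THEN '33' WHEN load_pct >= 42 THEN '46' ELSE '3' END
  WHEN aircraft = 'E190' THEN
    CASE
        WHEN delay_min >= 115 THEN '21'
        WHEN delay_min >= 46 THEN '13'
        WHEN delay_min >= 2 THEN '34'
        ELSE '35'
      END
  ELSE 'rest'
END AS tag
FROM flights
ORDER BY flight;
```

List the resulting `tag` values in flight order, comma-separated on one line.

flight=C13: aircraft='E190' → inner[delay_min >= 115] → 21
flight=C16: aircraft='B737' → outer ELSE → rest
flight=C32: aircraft='E190' → inner[delay_min >= 115] → 21
flight=C34: aircraft='A320' → inner[load_pct >= 42] → 46
flight=C60: aircraft='B787' → outer ELSE → rest
flight=C72: aircraft='B737' → outer ELSE → rest
flight=C79: aircraft='A321' → outer ELSE → rest
flight=C81: aircraft='E190' → inner[delay_min >= 115] → 21
flight=C89: aircraft='A320' → inner[load_pct >= 80] → 32
flight=C95: aircraft='A321' → outer ELSE → rest

21, rest, 21, 46, rest, rest, rest, 21, 32, rest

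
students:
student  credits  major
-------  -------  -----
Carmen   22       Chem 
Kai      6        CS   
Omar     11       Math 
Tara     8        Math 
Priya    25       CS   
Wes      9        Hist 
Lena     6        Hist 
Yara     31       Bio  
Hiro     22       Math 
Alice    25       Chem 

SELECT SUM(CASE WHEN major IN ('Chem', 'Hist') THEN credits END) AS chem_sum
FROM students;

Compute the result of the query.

62

student=Carmen: ✓ → 22
student=Kai: ✗
student=Omar: ✗
student=Tara: ✗
student=Priya: ✗
student=Wes: ✓ → 9
student=Lena: ✓ → 6
student=Yara: ✗
student=Hiro: ✗
student=Alice: ✓ → 25
chem_sum = 22 + 9 + 6 + 25 = 62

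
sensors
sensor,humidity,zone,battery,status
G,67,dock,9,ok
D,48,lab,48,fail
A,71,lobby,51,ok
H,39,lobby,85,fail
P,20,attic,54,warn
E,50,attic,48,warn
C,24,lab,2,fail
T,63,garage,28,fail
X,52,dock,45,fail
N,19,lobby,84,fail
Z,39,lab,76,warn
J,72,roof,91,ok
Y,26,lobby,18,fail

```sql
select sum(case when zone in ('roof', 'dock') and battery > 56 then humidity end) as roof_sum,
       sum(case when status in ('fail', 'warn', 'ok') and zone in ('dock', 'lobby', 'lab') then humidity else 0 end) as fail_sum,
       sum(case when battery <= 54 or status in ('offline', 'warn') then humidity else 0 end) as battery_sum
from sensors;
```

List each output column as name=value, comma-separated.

[roof_sum: zone in ('roof', 'dock') and battery > 56]
sensor=G: ✗
sensor=D: ✗
sensor=A: ✗
sensor=H: ✗
sensor=P: ✗
sensor=E: ✗
sensor=C: ✗
sensor=T: ✗
sensor=X: ✗
sensor=N: ✗
sensor=Z: ✗
sensor=J: ✓ → 72
sensor=Y: ✗
roof_sum = 72
—
[fail_sum: status in ('fail', 'warn', 'ok') and zone in ('dock', 'lobby', 'lab')]
sensor=G: ✓ → 67
sensor=D: ✓ → 48
sensor=A: ✓ → 71
sensor=H: ✓ → 39
sensor=P: ✗
sensor=E: ✗
sensor=C: ✓ → 24
sensor=T: ✗
sensor=X: ✓ → 52
sensor=N: ✓ → 19
sensor=Z: ✓ → 39
sensor=J: ✗
sensor=Y: ✓ → 26
fail_sum = 67 + 48 + 71 + 39 + 24 + 52 + 19 + 39 + 26 = 385
—
[battery_sum: battery <= 54 or status in ('offline', 'warn')]
sensor=G: ✓ → 67
sensor=D: ✓ → 48
sensor=A: ✓ → 71
sensor=H: ✗
sensor=P: ✓ → 20
sensor=E: ✓ → 50
sensor=C: ✓ → 24
sensor=T: ✓ → 63
sensor=X: ✓ → 52
sensor=N: ✗
sensor=Z: ✓ → 39
sensor=J: ✗
sensor=Y: ✓ → 26
battery_sum = 67 + 48 + 71 + 20 + 50 + 24 + 63 + 52 + 39 + 26 = 460

roof_sum=72, fail_sum=385, battery_sum=460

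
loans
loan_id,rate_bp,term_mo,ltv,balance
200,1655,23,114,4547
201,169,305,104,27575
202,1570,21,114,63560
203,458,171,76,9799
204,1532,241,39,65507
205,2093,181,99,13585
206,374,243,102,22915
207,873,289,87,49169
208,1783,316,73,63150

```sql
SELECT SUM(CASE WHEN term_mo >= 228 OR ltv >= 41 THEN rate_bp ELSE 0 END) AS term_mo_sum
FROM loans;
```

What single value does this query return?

loan_id=200: ✓ → 1655
loan_id=201: ✓ → 169
loan_id=202: ✓ → 1570
loan_id=203: ✓ → 458
loan_id=204: ✓ → 1532
loan_id=205: ✓ → 2093
loan_id=206: ✓ → 374
loan_id=207: ✓ → 873
loan_id=208: ✓ → 1783
term_mo_sum = 1655 + 169 + 1570 + 458 + 1532 + 2093 + 374 + 873 + 1783 = 10507

10507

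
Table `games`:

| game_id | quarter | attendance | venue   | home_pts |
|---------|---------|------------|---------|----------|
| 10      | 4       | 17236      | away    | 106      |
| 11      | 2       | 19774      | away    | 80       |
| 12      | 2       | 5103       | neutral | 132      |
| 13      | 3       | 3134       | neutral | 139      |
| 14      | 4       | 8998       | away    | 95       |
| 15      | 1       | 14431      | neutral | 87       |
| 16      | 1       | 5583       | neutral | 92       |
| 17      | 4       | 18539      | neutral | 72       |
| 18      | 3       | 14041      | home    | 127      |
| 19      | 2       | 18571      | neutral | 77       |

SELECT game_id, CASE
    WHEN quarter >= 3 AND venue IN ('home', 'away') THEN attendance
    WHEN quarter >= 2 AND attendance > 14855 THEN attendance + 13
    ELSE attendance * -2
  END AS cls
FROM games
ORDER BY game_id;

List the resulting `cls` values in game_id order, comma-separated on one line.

game_id=10: quarter >= 3 AND venue IN ('home', 'away') → 17236
game_id=11: quarter >= 2 AND attendance > 14855 → 19787
game_id=12: ELSE → -10206
game_id=13: ELSE → -6268
game_id=14: quarter >= 3 AND venue IN ('home', 'away') → 8998
game_id=15: ELSE → -28862
game_id=16: ELSE → -11166
game_id=17: quarter >= 2 AND attendance > 14855 → 18552
game_id=18: quarter >= 3 AND venue IN ('home', 'away') → 14041
game_id=19: quarter >= 2 AND attendance > 14855 → 18584

17236, 19787, -10206, -6268, 8998, -28862, -11166, 18552, 14041, 18584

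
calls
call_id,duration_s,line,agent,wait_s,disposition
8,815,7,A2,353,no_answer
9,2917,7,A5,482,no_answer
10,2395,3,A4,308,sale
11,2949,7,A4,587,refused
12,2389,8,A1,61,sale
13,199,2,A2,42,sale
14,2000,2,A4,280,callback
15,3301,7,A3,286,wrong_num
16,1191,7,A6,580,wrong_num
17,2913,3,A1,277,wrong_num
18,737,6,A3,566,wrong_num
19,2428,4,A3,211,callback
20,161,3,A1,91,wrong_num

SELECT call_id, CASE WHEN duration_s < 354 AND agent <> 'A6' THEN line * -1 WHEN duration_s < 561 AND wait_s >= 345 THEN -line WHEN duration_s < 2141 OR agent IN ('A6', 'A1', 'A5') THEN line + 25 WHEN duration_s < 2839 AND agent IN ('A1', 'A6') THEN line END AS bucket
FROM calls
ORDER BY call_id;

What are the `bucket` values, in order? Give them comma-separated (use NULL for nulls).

32, 32, NULL, NULL, 33, -2, 27, NULL, 32, 28, 31, NULL, -3

call_id=8: duration_s < 2141 OR agent IN ('A6', 'A1', 'A5') → 32
call_id=9: duration_s < 2141 OR agent IN ('A6', 'A1', 'A5') → 32
call_id=10: (no match → NULL) → NULL
call_id=11: (no match → NULL) → NULL
call_id=12: duration_s < 2141 OR agent IN ('A6', 'A1', 'A5') → 33
call_id=13: duration_s < 354 AND agent <> 'A6' → -2
call_id=14: duration_s < 2141 OR agent IN ('A6', 'A1', 'A5') → 27
call_id=15: (no match → NULL) → NULL
call_id=16: duration_s < 2141 OR agent IN ('A6', 'A1', 'A5') → 32
call_id=17: duration_s < 2141 OR agent IN ('A6', 'A1', 'A5') → 28
call_id=18: duration_s < 2141 OR agent IN ('A6', 'A1', 'A5') → 31
call_id=19: (no match → NULL) → NULL
call_id=20: duration_s < 354 AND agent <> 'A6' → -3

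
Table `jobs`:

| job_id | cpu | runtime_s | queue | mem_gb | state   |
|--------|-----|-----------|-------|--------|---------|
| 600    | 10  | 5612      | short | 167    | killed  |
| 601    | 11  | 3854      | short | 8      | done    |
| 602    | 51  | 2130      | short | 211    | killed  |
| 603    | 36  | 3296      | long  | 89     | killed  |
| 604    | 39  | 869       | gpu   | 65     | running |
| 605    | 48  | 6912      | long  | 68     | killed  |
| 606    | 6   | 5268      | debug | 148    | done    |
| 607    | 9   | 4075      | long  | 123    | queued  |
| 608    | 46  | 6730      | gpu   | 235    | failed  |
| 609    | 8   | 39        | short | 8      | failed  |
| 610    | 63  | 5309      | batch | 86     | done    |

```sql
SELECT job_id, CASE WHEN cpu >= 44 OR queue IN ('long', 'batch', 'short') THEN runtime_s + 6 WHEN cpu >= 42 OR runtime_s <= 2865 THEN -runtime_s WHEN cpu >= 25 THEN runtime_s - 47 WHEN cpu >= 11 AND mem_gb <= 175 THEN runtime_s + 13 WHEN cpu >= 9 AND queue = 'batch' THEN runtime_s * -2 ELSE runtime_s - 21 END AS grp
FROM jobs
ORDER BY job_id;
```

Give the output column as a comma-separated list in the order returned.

5618, 3860, 2136, 3302, -869, 6918, 5247, 4081, 6736, 45, 5315

job_id=600: cpu >= 44 OR queue IN ('long', 'batch', 'short') → 5618
job_id=601: cpu >= 44 OR queue IN ('long', 'batch', 'short') → 3860
job_id=602: cpu >= 44 OR queue IN ('long', 'batch', 'short') → 2136
job_id=603: cpu >= 44 OR queue IN ('long', 'batch', 'short') → 3302
job_id=604: cpu >= 42 OR runtime_s <= 2865 → -869
job_id=605: cpu >= 44 OR queue IN ('long', 'batch', 'short') → 6918
job_id=606: ELSE → 5247
job_id=607: cpu >= 44 OR queue IN ('long', 'batch', 'short') → 4081
job_id=608: cpu >= 44 OR queue IN ('long', 'batch', 'short') → 6736
job_id=609: cpu >= 44 OR queue IN ('long', 'batch', 'short') → 45
job_id=610: cpu >= 44 OR queue IN ('long', 'batch', 'short') → 5315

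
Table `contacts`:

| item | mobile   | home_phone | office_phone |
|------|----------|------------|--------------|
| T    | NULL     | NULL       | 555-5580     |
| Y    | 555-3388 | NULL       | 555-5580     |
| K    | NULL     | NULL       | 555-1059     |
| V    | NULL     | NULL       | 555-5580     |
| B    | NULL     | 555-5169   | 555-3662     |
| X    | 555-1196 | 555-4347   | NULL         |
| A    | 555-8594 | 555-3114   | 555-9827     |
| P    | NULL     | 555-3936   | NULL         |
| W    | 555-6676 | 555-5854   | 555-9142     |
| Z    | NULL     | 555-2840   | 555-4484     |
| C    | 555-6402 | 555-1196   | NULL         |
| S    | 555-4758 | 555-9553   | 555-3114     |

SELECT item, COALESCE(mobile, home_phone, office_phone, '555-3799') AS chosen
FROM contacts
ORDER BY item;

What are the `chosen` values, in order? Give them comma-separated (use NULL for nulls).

item=A: mobile=555-8594 → 555-8594
item=B: mobile=NULL, home_phone=555-5169 → 555-5169
item=C: mobile=555-6402 → 555-6402
item=K: mobile=NULL, home_phone=NULL, office_phone=555-1059 → 555-1059
item=P: mobile=NULL, home_phone=555-3936 → 555-3936
item=S: mobile=555-4758 → 555-4758
item=T: mobile=NULL, home_phone=NULL, office_phone=555-5580 → 555-5580
item=V: mobile=NULL, home_phone=NULL, office_phone=555-5580 → 555-5580
item=W: mobile=555-6676 → 555-6676
item=X: mobile=555-1196 → 555-1196
item=Y: mobile=555-3388 → 555-3388
item=Z: mobile=NULL, home_phone=555-2840 → 555-2840

555-8594, 555-5169, 555-6402, 555-1059, 555-3936, 555-4758, 555-5580, 555-5580, 555-6676, 555-1196, 555-3388, 555-2840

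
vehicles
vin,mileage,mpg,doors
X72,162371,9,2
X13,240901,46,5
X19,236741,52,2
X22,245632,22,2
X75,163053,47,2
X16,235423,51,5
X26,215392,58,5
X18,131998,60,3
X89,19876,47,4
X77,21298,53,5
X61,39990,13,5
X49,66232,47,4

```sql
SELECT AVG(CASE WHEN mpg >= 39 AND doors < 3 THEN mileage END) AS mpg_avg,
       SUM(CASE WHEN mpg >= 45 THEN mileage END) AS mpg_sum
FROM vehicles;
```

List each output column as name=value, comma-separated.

[mpg_avg: mpg >= 39 AND doors < 3]
vin=X72: ✗
vin=X13: ✗
vin=X19: ✓ → 236741
vin=X22: ✗
vin=X75: ✓ → 163053
vin=X16: ✗
vin=X26: ✗
vin=X18: ✗
vin=X89: ✗
vin=X77: ✗
vin=X61: ✗
vin=X49: ✗
mpg_avg = (236741 + 163053) / 2 = 199897
—
[mpg_sum: mpg >= 45]
vin=X72: ✗
vin=X13: ✓ → 240901
vin=X19: ✓ → 236741
vin=X22: ✗
vin=X75: ✓ → 163053
vin=X16: ✓ → 235423
vin=X26: ✓ → 215392
vin=X18: ✓ → 131998
vin=X89: ✓ → 19876
vin=X77: ✓ → 21298
vin=X61: ✗
vin=X49: ✓ → 66232
mpg_sum = 240901 + 236741 + 163053 + 235423 + 215392 + 131998 + 19876 + 21298 + 66232 = 1330914

mpg_avg=199897, mpg_sum=1330914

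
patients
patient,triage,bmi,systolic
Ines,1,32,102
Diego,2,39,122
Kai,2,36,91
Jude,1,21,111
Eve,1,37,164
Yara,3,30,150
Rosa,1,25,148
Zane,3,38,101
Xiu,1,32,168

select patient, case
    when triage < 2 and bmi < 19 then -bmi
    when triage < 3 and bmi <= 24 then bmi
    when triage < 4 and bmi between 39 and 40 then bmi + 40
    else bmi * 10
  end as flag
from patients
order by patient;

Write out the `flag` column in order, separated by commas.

patient=Diego: triage < 4 and bmi between 39 and 40 → 79
patient=Eve: ELSE → 370
patient=Ines: ELSE → 320
patient=Jude: triage < 3 and bmi <= 24 → 21
patient=Kai: ELSE → 360
patient=Rosa: ELSE → 250
patient=Xiu: ELSE → 320
patient=Yara: ELSE → 300
patient=Zane: ELSE → 380

79, 370, 320, 21, 360, 250, 320, 300, 380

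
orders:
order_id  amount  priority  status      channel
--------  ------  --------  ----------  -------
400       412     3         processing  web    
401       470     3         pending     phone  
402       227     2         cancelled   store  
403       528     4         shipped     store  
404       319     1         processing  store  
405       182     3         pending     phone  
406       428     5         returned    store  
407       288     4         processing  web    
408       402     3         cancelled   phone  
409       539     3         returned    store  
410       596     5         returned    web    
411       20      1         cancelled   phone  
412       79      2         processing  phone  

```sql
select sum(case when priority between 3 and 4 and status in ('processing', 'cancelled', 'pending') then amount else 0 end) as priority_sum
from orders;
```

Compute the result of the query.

order_id=400: ✓ → 412
order_id=401: ✓ → 470
order_id=402: ✗
order_id=403: ✗
order_id=404: ✗
order_id=405: ✓ → 182
order_id=406: ✗
order_id=407: ✓ → 288
order_id=408: ✓ → 402
order_id=409: ✗
order_id=410: ✗
order_id=411: ✗
order_id=412: ✗
priority_sum = 412 + 470 + 182 + 288 + 402 = 1754

1754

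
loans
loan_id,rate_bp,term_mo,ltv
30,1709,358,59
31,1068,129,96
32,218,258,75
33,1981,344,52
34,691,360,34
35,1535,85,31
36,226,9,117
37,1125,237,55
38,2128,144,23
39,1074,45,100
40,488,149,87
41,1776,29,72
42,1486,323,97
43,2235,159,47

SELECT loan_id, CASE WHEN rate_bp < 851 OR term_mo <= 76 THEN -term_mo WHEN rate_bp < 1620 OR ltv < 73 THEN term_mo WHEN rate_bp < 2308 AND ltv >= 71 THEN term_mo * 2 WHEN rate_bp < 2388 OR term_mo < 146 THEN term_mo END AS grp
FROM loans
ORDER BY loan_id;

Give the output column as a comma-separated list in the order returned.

358, 129, -258, 344, -360, 85, -9, 237, 144, -45, -149, -29, 323, 159

loan_id=30: rate_bp < 1620 OR ltv < 73 → 358
loan_id=31: rate_bp < 1620 OR ltv < 73 → 129
loan_id=32: rate_bp < 851 OR term_mo <= 76 → -258
loan_id=33: rate_bp < 1620 OR ltv < 73 → 344
loan_id=34: rate_bp < 851 OR term_mo <= 76 → -360
loan_id=35: rate_bp < 1620 OR ltv < 73 → 85
loan_id=36: rate_bp < 851 OR term_mo <= 76 → -9
loan_id=37: rate_bp < 1620 OR ltv < 73 → 237
loan_id=38: rate_bp < 1620 OR ltv < 73 → 144
loan_id=39: rate_bp < 851 OR term_mo <= 76 → -45
loan_id=40: rate_bp < 851 OR term_mo <= 76 → -149
loan_id=41: rate_bp < 851 OR term_mo <= 76 → -29
loan_id=42: rate_bp < 1620 OR ltv < 73 → 323
loan_id=43: rate_bp < 1620 OR ltv < 73 → 159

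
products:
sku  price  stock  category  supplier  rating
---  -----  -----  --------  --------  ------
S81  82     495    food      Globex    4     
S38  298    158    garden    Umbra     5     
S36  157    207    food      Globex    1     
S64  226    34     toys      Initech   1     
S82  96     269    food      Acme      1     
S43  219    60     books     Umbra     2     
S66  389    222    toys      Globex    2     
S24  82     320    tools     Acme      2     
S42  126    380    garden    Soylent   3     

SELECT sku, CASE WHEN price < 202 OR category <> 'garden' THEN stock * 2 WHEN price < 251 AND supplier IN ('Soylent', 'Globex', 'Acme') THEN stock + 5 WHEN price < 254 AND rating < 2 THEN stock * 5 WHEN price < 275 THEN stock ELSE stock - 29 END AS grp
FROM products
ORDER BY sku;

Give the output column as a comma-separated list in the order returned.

640, 414, 129, 760, 120, 68, 444, 990, 538

sku=S24: price < 202 OR category <> 'garden' → 640
sku=S36: price < 202 OR category <> 'garden' → 414
sku=S38: ELSE → 129
sku=S42: price < 202 OR category <> 'garden' → 760
sku=S43: price < 202 OR category <> 'garden' → 120
sku=S64: price < 202 OR category <> 'garden' → 68
sku=S66: price < 202 OR category <> 'garden' → 444
sku=S81: price < 202 OR category <> 'garden' → 990
sku=S82: price < 202 OR category <> 'garden' → 538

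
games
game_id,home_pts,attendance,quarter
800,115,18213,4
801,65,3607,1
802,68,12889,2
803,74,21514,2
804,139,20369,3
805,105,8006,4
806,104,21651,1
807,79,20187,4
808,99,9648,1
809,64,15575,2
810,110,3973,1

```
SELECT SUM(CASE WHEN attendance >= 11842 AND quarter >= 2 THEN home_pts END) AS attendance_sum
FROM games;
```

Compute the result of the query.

539

game_id=800: ✓ → 115
game_id=801: ✗
game_id=802: ✓ → 68
game_id=803: ✓ → 74
game_id=804: ✓ → 139
game_id=805: ✗
game_id=806: ✗
game_id=807: ✓ → 79
game_id=808: ✗
game_id=809: ✓ → 64
game_id=810: ✗
attendance_sum = 115 + 68 + 74 + 139 + 79 + 64 = 539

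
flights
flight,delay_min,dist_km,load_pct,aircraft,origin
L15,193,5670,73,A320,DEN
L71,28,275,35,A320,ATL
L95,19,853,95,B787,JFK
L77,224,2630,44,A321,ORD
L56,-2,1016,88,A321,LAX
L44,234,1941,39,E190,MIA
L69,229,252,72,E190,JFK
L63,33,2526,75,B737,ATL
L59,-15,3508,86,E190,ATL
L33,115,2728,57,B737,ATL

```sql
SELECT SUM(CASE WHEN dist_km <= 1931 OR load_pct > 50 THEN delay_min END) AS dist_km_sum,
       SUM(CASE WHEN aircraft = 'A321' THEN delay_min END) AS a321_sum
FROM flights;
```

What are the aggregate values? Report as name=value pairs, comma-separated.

[dist_km_sum: dist_km <= 1931 OR load_pct > 50]
flight=L15: ✓ → 193
flight=L71: ✓ → 28
flight=L95: ✓ → 19
flight=L77: ✗
flight=L56: ✓ → -2
flight=L44: ✗
flight=L69: ✓ → 229
flight=L63: ✓ → 33
flight=L59: ✓ → -15
flight=L33: ✓ → 115
dist_km_sum = 193 + 28 + 19 + -2 + 229 + 33 + -15 + 115 = 600
—
[a321_sum: aircraft = 'A321']
flight=L15: ✗
flight=L71: ✗
flight=L95: ✗
flight=L77: ✓ → 224
flight=L56: ✓ → -2
flight=L44: ✗
flight=L69: ✗
flight=L63: ✗
flight=L59: ✗
flight=L33: ✗
a321_sum = 224 + -2 = 222

dist_km_sum=600, a321_sum=222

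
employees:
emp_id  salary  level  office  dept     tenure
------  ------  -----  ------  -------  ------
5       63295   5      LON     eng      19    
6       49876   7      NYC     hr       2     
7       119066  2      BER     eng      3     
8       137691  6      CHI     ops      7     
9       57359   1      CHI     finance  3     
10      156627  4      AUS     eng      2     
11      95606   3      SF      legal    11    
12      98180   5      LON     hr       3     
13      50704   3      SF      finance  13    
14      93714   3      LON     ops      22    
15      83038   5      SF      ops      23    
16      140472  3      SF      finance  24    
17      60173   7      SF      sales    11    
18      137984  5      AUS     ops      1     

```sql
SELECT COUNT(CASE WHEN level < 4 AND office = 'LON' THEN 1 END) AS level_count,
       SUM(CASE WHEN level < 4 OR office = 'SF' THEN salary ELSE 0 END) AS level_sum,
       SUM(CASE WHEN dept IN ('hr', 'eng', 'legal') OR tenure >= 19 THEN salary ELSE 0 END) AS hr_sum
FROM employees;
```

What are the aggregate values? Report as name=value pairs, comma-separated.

[level_count: level < 4 AND office = 'LON']
emp_id=5: ✗
emp_id=6: ✗
emp_id=7: ✗
emp_id=8: ✗
emp_id=9: ✗
emp_id=10: ✗
emp_id=11: ✗
emp_id=12: ✗
emp_id=13: ✗
emp_id=14: ✓ → 1
emp_id=15: ✗
emp_id=16: ✗
emp_id=17: ✗
emp_id=18: ✗
level_count = COUNT(1) = 1
—
[level_sum: level < 4 OR office = 'SF']
emp_id=5: ✗
emp_id=6: ✗
emp_id=7: ✓ → 119066
emp_id=8: ✗
emp_id=9: ✓ → 57359
emp_id=10: ✗
emp_id=11: ✓ → 95606
emp_id=12: ✗
emp_id=13: ✓ → 50704
emp_id=14: ✓ → 93714
emp_id=15: ✓ → 83038
emp_id=16: ✓ → 140472
emp_id=17: ✓ → 60173
emp_id=18: ✗
level_sum = 119066 + 57359 + 95606 + 50704 + 93714 + 83038 + 140472 + 60173 = 700132
—
[hr_sum: dept IN ('hr', 'eng', 'legal') OR tenure >= 19]
emp_id=5: ✓ → 63295
emp_id=6: ✓ → 49876
emp_id=7: ✓ → 119066
emp_id=8: ✗
emp_id=9: ✗
emp_id=10: ✓ → 156627
emp_id=11: ✓ → 95606
emp_id=12: ✓ → 98180
emp_id=13: ✗
emp_id=14: ✓ → 93714
emp_id=15: ✓ → 83038
emp_id=16: ✓ → 140472
emp_id=17: ✗
emp_id=18: ✗
hr_sum = 63295 + 49876 + 119066 + 156627 + 95606 + 98180 + 93714 + 83038 + 140472 = 899874

level_count=1, level_sum=700132, hr_sum=899874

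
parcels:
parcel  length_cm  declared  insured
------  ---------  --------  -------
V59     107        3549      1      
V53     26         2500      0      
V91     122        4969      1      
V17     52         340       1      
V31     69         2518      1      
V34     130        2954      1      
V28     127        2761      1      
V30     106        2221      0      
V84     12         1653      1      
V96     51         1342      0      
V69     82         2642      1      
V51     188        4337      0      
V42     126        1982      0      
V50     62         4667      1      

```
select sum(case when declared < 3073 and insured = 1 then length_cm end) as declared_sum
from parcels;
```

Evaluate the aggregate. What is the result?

parcel=V59: ✗
parcel=V53: ✗
parcel=V91: ✗
parcel=V17: ✓ → 52
parcel=V31: ✓ → 69
parcel=V34: ✓ → 130
parcel=V28: ✓ → 127
parcel=V30: ✗
parcel=V84: ✓ → 12
parcel=V96: ✗
parcel=V69: ✓ → 82
parcel=V51: ✗
parcel=V42: ✗
parcel=V50: ✗
declared_sum = 52 + 69 + 130 + 127 + 12 + 82 = 472

472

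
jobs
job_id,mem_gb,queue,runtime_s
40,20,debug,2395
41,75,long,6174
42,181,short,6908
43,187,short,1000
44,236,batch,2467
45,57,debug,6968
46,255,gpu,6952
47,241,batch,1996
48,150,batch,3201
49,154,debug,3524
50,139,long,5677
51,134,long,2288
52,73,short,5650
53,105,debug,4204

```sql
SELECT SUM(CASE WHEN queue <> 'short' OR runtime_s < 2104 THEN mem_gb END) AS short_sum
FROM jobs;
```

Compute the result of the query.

job_id=40: ✓ → 20
job_id=41: ✓ → 75
job_id=42: ✗
job_id=43: ✓ → 187
job_id=44: ✓ → 236
job_id=45: ✓ → 57
job_id=46: ✓ → 255
job_id=47: ✓ → 241
job_id=48: ✓ → 150
job_id=49: ✓ → 154
job_id=50: ✓ → 139
job_id=51: ✓ → 134
job_id=52: ✗
job_id=53: ✓ → 105
short_sum = 20 + 75 + 187 + 236 + 57 + 255 + 241 + 150 + 154 + 139 + 134 + 105 = 1753

1753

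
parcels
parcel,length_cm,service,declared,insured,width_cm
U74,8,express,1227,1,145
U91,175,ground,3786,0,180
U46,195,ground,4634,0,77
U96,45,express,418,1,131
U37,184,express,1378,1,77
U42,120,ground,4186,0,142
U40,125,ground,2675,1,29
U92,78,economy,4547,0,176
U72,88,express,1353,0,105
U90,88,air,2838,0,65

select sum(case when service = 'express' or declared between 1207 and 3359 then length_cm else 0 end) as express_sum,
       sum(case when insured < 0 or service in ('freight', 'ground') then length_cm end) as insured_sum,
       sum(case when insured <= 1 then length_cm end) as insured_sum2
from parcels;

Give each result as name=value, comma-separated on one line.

[express_sum: service = 'express' or declared between 1207 and 3359]
parcel=U74: ✓ → 8
parcel=U91: ✗
parcel=U46: ✗
parcel=U96: ✓ → 45
parcel=U37: ✓ → 184
parcel=U42: ✗
parcel=U40: ✓ → 125
parcel=U92: ✗
parcel=U72: ✓ → 88
parcel=U90: ✓ → 88
express_sum = 8 + 45 + 184 + 125 + 88 + 88 = 538
—
[insured_sum: insured < 0 or service in ('freight', 'ground')]
parcel=U74: ✗
parcel=U91: ✓ → 175
parcel=U46: ✓ → 195
parcel=U96: ✗
parcel=U37: ✗
parcel=U42: ✓ → 120
parcel=U40: ✓ → 125
parcel=U92: ✗
parcel=U72: ✗
parcel=U90: ✗
insured_sum = 175 + 195 + 120 + 125 = 615
—
[insured_sum2: insured <= 1]
parcel=U74: ✓ → 8
parcel=U91: ✓ → 175
parcel=U46: ✓ → 195
parcel=U96: ✓ → 45
parcel=U37: ✓ → 184
parcel=U42: ✓ → 120
parcel=U40: ✓ → 125
parcel=U92: ✓ → 78
parcel=U72: ✓ → 88
parcel=U90: ✓ → 88
insured_sum2 = 8 + 175 + 195 + 45 + 184 + 120 + 125 + 78 + 88 + 88 = 1106

express_sum=538, insured_sum=615, insured_sum2=1106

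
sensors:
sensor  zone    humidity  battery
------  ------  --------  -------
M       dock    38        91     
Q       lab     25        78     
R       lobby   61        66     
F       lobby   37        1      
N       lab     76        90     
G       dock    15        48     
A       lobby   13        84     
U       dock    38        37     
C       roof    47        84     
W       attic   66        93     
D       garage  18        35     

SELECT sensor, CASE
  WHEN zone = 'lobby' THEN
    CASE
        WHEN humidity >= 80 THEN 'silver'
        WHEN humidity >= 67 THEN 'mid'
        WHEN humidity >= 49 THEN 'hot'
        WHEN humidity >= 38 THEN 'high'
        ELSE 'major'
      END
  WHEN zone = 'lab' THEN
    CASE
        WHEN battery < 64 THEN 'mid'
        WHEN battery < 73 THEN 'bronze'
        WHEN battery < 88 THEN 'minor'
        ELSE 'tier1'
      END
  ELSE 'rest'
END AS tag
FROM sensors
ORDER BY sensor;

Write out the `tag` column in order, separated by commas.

major, rest, rest, major, rest, rest, tier1, minor, hot, rest, rest

sensor=A: zone='lobby' → inner[ELSE] → major
sensor=C: zone='roof' → outer ELSE → rest
sensor=D: zone='garage' → outer ELSE → rest
sensor=F: zone='lobby' → inner[ELSE] → major
sensor=G: zone='dock' → outer ELSE → rest
sensor=M: zone='dock' → outer ELSE → rest
sensor=N: zone='lab' → inner[ELSE] → tier1
sensor=Q: zone='lab' → inner[battery < 88] → minor
sensor=R: zone='lobby' → inner[humidity >= 49] → hot
sensor=U: zone='dock' → outer ELSE → rest
sensor=W: zone='attic' → outer ELSE → rest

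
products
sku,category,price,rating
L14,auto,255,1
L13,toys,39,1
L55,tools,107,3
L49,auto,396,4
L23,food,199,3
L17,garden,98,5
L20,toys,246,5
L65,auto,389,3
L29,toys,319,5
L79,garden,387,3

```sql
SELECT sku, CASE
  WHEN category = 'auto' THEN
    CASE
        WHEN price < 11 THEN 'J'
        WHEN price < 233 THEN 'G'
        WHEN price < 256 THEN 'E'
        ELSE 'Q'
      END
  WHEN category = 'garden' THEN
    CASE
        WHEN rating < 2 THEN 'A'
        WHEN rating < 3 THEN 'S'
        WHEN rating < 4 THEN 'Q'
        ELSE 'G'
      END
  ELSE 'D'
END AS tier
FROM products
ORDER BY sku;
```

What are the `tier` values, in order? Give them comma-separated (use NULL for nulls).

sku=L13: category='toys' → outer ELSE → D
sku=L14: category='auto' → inner[price < 256] → E
sku=L17: category='garden' → inner[ELSE] → G
sku=L20: category='toys' → outer ELSE → D
sku=L23: category='food' → outer ELSE → D
sku=L29: category='toys' → outer ELSE → D
sku=L49: category='auto' → inner[ELSE] → Q
sku=L55: category='tools' → outer ELSE → D
sku=L65: category='auto' → inner[ELSE] → Q
sku=L79: category='garden' → inner[rating < 4] → Q

D, E, G, D, D, D, Q, D, Q, Q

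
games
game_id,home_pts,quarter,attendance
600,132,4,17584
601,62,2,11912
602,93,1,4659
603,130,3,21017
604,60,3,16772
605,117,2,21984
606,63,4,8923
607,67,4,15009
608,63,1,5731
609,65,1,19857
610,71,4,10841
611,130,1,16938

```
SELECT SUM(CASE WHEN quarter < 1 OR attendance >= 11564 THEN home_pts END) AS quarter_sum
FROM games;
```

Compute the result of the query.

game_id=600: ✓ → 132
game_id=601: ✓ → 62
game_id=602: ✗
game_id=603: ✓ → 130
game_id=604: ✓ → 60
game_id=605: ✓ → 117
game_id=606: ✗
game_id=607: ✓ → 67
game_id=608: ✗
game_id=609: ✓ → 65
game_id=610: ✗
game_id=611: ✓ → 130
quarter_sum = 132 + 62 + 130 + 60 + 117 + 67 + 65 + 130 = 763

763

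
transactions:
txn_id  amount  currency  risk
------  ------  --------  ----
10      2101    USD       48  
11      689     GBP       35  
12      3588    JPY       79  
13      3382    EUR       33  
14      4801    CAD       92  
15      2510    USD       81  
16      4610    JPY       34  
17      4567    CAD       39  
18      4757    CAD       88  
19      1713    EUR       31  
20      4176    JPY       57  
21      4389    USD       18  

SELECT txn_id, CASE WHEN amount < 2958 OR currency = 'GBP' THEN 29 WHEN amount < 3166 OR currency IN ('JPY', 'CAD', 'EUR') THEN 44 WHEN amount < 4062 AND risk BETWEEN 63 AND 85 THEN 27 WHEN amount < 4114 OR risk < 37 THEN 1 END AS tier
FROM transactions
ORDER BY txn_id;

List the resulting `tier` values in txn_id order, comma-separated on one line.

29, 29, 44, 44, 44, 29, 44, 44, 44, 29, 44, 1

txn_id=10: amount < 2958 OR currency = 'GBP' → 29
txn_id=11: amount < 2958 OR currency = 'GBP' → 29
txn_id=12: amount < 3166 OR currency IN ('JPY', 'CAD', 'EUR') → 44
txn_id=13: amount < 3166 OR currency IN ('JPY', 'CAD', 'EUR') → 44
txn_id=14: amount < 3166 OR currency IN ('JPY', 'CAD', 'EUR') → 44
txn_id=15: amount < 2958 OR currency = 'GBP' → 29
txn_id=16: amount < 3166 OR currency IN ('JPY', 'CAD', 'EUR') → 44
txn_id=17: amount < 3166 OR currency IN ('JPY', 'CAD', 'EUR') → 44
txn_id=18: amount < 3166 OR currency IN ('JPY', 'CAD', 'EUR') → 44
txn_id=19: amount < 2958 OR currency = 'GBP' → 29
txn_id=20: amount < 3166 OR currency IN ('JPY', 'CAD', 'EUR') → 44
txn_id=21: amount < 4114 OR risk < 37 → 1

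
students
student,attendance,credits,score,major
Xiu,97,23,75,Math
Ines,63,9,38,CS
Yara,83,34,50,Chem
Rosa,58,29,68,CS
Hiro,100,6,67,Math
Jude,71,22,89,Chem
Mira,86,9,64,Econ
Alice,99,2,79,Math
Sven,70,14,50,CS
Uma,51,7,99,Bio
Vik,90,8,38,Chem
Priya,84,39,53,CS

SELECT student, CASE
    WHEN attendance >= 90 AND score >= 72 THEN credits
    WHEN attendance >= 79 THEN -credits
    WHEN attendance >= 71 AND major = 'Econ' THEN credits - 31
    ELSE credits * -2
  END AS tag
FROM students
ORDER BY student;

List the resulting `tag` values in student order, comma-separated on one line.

2, -6, -18, -44, -9, -39, -58, -28, -14, -8, 23, -34

student=Alice: attendance >= 90 AND score >= 72 → 2
student=Hiro: attendance >= 79 → -6
student=Ines: ELSE → -18
student=Jude: ELSE → -44
student=Mira: attendance >= 79 → -9
student=Priya: attendance >= 79 → -39
student=Rosa: ELSE → -58
student=Sven: ELSE → -28
student=Uma: ELSE → -14
student=Vik: attendance >= 79 → -8
student=Xiu: attendance >= 90 AND score >= 72 → 23
student=Yara: attendance >= 79 → -34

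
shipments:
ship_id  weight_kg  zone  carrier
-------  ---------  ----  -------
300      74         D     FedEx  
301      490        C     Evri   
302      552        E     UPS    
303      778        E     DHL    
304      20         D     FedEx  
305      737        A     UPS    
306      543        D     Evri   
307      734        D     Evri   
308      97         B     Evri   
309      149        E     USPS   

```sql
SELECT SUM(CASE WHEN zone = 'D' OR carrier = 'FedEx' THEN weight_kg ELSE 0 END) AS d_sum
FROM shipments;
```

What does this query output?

ship_id=300: ✓ → 74
ship_id=301: ✗
ship_id=302: ✗
ship_id=303: ✗
ship_id=304: ✓ → 20
ship_id=305: ✗
ship_id=306: ✓ → 543
ship_id=307: ✓ → 734
ship_id=308: ✗
ship_id=309: ✗
d_sum = 74 + 20 + 543 + 734 = 1371

1371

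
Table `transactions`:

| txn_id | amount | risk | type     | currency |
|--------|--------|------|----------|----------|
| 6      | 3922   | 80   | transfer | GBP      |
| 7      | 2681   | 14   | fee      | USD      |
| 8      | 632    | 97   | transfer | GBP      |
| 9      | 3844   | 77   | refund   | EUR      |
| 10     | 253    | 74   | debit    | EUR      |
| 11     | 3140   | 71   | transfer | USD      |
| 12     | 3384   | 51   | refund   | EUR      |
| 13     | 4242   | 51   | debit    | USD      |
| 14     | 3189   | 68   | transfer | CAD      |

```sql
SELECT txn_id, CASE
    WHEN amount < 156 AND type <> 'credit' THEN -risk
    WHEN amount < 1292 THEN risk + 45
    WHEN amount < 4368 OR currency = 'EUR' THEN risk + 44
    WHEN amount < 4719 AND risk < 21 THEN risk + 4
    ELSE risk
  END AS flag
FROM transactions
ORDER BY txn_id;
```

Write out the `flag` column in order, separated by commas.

txn_id=6: amount < 4368 OR currency = 'EUR' → 124
txn_id=7: amount < 4368 OR currency = 'EUR' → 58
txn_id=8: amount < 1292 → 142
txn_id=9: amount < 4368 OR currency = 'EUR' → 121
txn_id=10: amount < 1292 → 119
txn_id=11: amount < 4368 OR currency = 'EUR' → 115
txn_id=12: amount < 4368 OR currency = 'EUR' → 95
txn_id=13: amount < 4368 OR currency = 'EUR' → 95
txn_id=14: amount < 4368 OR currency = 'EUR' → 112

124, 58, 142, 121, 119, 115, 95, 95, 112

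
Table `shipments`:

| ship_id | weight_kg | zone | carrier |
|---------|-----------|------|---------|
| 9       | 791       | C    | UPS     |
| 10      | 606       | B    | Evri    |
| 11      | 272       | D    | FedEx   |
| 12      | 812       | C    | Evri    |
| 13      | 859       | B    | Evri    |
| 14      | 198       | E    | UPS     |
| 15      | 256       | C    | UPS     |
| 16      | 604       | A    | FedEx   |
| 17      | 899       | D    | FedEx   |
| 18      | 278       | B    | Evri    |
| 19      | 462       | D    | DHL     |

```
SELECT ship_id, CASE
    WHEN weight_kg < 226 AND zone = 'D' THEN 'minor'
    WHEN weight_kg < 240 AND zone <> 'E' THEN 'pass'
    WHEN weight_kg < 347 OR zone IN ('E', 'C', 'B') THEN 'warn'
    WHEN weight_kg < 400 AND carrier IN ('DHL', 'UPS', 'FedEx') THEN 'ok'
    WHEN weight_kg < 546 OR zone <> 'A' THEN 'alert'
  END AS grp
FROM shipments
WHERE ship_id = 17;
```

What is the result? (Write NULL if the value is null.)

ship_id = 17: weight_kg=899, zone=D, carrier=FedEx.
weight_kg < 226 AND zone = 'D' → false
weight_kg < 240 AND zone <> 'E' → false
weight_kg < 347 OR zone IN ('E', 'C', 'B') → false
weight_kg < 400 AND carrier IN ('DHL', 'UPS', 'FedEx') → false
weight_kg < 546 OR zone <> 'A' → true → alert

alert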